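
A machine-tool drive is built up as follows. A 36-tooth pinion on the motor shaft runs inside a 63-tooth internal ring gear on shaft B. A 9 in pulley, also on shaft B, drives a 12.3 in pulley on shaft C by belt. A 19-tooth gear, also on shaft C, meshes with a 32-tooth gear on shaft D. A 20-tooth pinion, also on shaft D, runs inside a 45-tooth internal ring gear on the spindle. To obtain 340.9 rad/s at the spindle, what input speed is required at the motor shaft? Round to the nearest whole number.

3090 rad/s

Overall ratio R = 1.75 × 1.3667 × 1.6842 × 2.25 = 9.0632.
Required input speed = output speed × R = 340.9 × 9.0632 = 3089.6 rad/s.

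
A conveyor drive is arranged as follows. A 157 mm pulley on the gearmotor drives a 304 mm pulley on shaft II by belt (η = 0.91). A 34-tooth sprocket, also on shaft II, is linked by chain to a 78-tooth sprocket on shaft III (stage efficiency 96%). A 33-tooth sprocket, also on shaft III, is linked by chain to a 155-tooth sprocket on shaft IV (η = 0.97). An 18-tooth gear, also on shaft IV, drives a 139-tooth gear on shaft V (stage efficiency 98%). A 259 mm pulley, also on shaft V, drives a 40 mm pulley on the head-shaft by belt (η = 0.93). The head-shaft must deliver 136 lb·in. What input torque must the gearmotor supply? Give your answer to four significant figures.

7.077 lb·in

Overall ratio R = 1.9363 × 2.2941 × 4.697 × 7.7222 × 0.15444 = 24.883; overall efficiency η = 0.91 × 0.96 × 0.97 × 0.98 × 0.93 = 0.7723.
Input torque = output torque / (R × η) = 136 / (24.883 × 0.7723) = 7.0768 lb·in.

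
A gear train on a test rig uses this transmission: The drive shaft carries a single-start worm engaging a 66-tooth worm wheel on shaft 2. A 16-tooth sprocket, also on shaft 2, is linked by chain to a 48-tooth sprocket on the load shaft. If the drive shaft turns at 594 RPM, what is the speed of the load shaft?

3 RPM

worm 66/1 = 66 → 594/66 = 9 RPM
chain 48/16 = 3 → 9/3 = 3 RPM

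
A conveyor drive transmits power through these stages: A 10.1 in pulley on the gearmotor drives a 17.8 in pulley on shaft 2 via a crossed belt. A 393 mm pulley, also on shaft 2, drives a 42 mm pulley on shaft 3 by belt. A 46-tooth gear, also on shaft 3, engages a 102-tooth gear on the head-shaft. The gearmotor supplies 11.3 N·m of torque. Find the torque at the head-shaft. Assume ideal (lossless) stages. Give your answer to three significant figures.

belt 17.8/10.1 = 1.7624 → τ = 11.3·1.7624 = 19.915 N·m
belt 42/393 = 0.10687 → τ = 19.915·0.10687 = 2.1283 N·m
gear mesh 102/46 = 2.2174 → τ = 2.1283·2.2174 = 4.7193 N·m

4.72 N·m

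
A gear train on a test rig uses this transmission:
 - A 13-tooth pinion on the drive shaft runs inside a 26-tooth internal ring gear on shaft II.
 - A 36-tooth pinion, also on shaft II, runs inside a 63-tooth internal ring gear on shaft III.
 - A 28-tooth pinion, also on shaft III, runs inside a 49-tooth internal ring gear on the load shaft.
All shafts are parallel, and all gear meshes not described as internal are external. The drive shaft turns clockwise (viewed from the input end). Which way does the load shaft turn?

clockwise

the drive shaft → shaft II: internal mesh, same direction → CW.
shaft II → shaft III: internal mesh, same direction → CW.
shaft III → the load shaft: internal mesh, same direction → CW.
0 reversals in total — an even number — so the load shaft turns the same way as the drive shaft.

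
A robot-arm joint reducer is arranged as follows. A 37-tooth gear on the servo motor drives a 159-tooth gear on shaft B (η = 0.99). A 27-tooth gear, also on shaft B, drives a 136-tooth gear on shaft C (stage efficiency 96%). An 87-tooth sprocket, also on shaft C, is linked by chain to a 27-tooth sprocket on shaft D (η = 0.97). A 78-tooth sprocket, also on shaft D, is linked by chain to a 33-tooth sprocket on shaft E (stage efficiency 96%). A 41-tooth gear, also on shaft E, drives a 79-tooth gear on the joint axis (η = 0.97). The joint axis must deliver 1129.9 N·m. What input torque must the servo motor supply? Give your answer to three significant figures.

Overall ratio R = 4.2973 × 5.037 × 0.31034 × 0.42308 × 1.9268 = 5.4762; overall efficiency η = 0.99 × 0.96 × 0.97 × 0.96 × 0.97 = 0.8585.
Input torque = output torque / (R × η) = 1129.9 / (5.4762 × 0.8585) = 240.35 N·m.

240 N·m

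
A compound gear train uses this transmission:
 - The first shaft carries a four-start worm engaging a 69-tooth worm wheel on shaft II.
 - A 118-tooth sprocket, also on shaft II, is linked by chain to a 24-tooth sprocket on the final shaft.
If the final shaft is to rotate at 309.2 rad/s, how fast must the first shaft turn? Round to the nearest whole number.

1085 rad/s

Overall ratio R = 17.25 × 0.20339 = 3.5085.
Required input speed = output speed × R = 309.2 × 3.5085 = 1084.8 rad/s.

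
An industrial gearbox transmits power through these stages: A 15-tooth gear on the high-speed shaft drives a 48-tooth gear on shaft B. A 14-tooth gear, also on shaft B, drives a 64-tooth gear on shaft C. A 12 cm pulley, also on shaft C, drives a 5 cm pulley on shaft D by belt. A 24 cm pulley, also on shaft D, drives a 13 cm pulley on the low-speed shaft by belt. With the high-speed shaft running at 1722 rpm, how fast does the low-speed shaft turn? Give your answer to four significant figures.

gear mesh 48/15 = 3.2 → 1722/3.2 = 538.12 rpm
gear mesh 64/14 = 4.5714 → 538.12/4.5714 = 117.71 rpm
belt 5/12 = 0.41667 → 117.71/0.41667 = 282.52 rpm
belt 13/24 = 0.54167 → 282.52/0.54167 = 521.57 rpm

521.6 rpm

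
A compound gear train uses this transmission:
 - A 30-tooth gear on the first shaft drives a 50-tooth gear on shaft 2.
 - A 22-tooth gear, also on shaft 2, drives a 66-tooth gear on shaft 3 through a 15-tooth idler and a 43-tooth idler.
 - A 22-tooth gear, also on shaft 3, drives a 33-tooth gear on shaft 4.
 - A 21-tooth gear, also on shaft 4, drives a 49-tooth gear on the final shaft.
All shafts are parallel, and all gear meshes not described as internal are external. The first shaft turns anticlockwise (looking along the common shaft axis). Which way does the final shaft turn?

anticlockwise

the first shaft → shaft 2: external mesh, 1 reversal → CW.
shaft 2 → shaft 3: driver → idler → idler → driven is 3 external meshes, 3 reversals → CCW.
shaft 3 → shaft 4: external mesh, 1 reversal → CW.
shaft 4 → the final shaft: external mesh, 1 reversal → CCW.
6 reversals in total — an even number — so the final shaft turns the same way as the first shaft.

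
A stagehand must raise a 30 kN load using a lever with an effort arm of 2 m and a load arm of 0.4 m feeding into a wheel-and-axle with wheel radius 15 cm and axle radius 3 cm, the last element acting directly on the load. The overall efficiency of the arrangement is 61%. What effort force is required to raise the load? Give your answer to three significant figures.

Lever MA = effort arm / load arm = 2/0.4 = 5.
Wheel-and-axle MA = R/r = 15/3 = 5.
Combined ideal MA = 5 × 5 = 25.
Actual MA = 25 × 0.61 = 15.25.
Effort = load / actual MA = 30 / 15.25 = 1.9672 kN.

1.97 kN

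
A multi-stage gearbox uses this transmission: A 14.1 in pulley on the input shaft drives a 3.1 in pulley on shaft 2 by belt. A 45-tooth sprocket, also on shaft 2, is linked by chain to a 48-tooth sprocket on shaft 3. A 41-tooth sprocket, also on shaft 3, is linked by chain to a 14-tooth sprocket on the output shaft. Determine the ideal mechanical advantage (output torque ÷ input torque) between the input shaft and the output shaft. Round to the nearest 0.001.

Each stage contributes driven/driver: belt 3.1/14.1 = 0.21986, chain 48/45 = 1.0667, chain 14/41 = 0.34146.
Overall: 0.21986 × 1.0667 × 0.34146 = 0.080078.

0.080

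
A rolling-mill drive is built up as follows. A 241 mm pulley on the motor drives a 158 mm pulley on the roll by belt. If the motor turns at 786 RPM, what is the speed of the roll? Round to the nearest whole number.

Belt: ratio = 158/241 = 0.6556, so the roll turns at 786 / 0.6556 = 1198.9 RPM.

1199 RPM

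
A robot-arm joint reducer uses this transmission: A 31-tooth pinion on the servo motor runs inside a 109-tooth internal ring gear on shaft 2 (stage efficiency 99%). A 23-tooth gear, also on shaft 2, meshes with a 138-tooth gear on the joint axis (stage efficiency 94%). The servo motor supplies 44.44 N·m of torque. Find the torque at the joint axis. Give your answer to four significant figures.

Internal gear: ratio = 109/31 = 3.5161; torque at shaft 2 = 44.44 × 3.5161 × 0.99 = 154.69 N·m.
Gear mesh: ratio = 138/23 = 6; torque at the joint axis = 154.69 × 6 × 0.94 = 872.48 N·m.

872.5 N·m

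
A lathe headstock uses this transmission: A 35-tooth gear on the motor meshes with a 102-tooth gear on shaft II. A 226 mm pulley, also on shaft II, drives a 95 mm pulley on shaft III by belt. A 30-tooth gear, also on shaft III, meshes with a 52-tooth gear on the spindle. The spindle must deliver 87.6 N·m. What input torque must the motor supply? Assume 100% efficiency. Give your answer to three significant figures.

41.3 N·m

Overall ratio R = 2.9143 × 0.42035 × 1.7333 = 2.1234.
Input torque = output torque / R = 87.6 / 2.1234 = 41.255 N·m.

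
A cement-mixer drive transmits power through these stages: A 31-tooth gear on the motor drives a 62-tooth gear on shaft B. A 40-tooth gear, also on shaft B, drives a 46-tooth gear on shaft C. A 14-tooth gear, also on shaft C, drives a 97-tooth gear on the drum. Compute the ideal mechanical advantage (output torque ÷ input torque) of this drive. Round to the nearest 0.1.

Each stage contributes driven/driver: gear mesh 62/31 = 2, gear mesh 46/40 = 1.15, gear mesh 97/14 = 6.9286.
Overall: 2 × 1.15 × 6.9286 = 15.936.

15.9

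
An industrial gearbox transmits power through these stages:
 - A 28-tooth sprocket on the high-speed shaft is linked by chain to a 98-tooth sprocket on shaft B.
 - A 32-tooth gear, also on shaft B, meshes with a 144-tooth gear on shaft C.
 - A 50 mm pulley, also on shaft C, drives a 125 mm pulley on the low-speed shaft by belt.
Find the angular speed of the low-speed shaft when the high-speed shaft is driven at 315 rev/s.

Chain: ratio = 98/28 = 3.5, so shaft B turns at 315 / 3.5 = 90 rev/s.
Gear mesh: ratio = 144/32 = 4.5, so shaft C turns at 90 / 4.5 = 20 rev/s.
Belt: ratio = 125/50 = 2.5, so the low-speed shaft turns at 20 / 2.5 = 8 rev/s.

8 rev/s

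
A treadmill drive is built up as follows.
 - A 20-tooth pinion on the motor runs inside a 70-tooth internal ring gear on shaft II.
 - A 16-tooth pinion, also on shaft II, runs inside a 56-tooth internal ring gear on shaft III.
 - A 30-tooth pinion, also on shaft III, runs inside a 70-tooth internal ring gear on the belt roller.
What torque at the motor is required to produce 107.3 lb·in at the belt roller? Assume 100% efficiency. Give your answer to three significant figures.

Overall ratio R = 3.5 × 3.5 × 2.3333 = 28.583.
Input torque = output torque / R = 107.3 / 28.583 = 3.7539 lb·in.

3.75 lb·in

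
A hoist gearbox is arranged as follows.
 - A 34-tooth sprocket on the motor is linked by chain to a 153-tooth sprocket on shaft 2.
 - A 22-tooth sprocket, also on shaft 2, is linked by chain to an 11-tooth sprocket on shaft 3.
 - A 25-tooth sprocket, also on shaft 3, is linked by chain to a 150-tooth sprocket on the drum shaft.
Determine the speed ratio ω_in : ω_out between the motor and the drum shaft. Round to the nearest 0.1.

Each stage contributes driven/driver: chain 153/34 = 4.5, chain 11/22 = 0.5, chain 150/25 = 6.
Overall: 4.5 × 0.5 × 6 = 13.5.

13.5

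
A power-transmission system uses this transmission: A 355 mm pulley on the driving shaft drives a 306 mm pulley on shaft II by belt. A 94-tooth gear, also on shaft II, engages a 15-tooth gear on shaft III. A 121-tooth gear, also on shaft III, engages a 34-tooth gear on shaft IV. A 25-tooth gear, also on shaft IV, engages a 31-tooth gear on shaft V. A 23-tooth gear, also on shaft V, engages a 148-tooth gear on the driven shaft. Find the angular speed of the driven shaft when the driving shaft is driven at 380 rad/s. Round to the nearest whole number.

1232 rad/s

belt 306/355 = 0.86197 → 380/0.86197 = 440.85 rad/s
gear mesh 15/94 = 0.15957 → 440.85/0.15957 = 2762.7 rad/s
gear mesh 34/121 = 0.28099 → 2762.7/0.28099 = 9831.8 rad/s
gear mesh 31/25 = 1.24 → 9831.8/1.24 = 7928.9 rad/s
gear mesh 148/23 = 6.4348 → 7928.9/6.4348 = 1232.2 rad/s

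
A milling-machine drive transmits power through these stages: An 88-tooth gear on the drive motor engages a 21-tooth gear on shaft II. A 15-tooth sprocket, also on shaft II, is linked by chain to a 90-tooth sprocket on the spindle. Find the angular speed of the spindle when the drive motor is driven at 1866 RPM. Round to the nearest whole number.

the drive motor → shaft II (gear mesh, 21/88): 1866 ÷ 0.23864 = 7819.4 RPM
shaft II → the spindle (chain, 90/15): 7819.4 ÷ 6 = 1303.2 RPM

1303 RPM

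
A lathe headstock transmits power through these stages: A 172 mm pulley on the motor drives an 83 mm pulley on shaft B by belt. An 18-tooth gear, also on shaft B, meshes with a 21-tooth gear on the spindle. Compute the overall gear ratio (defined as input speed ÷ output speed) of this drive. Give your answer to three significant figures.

0.563

Each stage contributes driven/driver: belt 83/172 = 0.48256, gear mesh 21/18 = 1.1667.
Overall: 0.48256 × 1.1667 = 0.56298.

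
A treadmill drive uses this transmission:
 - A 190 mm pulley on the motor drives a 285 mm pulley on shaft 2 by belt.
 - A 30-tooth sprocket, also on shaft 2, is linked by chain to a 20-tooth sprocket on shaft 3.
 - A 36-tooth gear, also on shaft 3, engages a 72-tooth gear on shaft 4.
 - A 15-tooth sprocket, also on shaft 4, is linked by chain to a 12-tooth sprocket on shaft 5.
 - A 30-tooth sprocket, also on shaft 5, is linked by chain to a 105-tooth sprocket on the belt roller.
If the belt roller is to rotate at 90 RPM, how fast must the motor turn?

Overall ratio R = 1.5 × 0.66667 × 2 × 0.8 × 3.5 = 5.6.
Required input speed = output speed × R = 90 × 5.6 = 504 RPM.

504 RPM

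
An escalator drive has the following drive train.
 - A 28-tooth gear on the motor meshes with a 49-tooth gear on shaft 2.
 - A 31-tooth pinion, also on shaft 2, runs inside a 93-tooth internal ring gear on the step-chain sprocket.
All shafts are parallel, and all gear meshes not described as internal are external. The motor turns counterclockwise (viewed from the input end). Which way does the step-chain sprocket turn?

the motor → shaft 2: external mesh, 1 reversal → CW.
shaft 2 → the step-chain sprocket: internal mesh, same direction → CW.
1 reversal in total — an odd number — so the step-chain sprocket turns opposite to the motor.

clockwise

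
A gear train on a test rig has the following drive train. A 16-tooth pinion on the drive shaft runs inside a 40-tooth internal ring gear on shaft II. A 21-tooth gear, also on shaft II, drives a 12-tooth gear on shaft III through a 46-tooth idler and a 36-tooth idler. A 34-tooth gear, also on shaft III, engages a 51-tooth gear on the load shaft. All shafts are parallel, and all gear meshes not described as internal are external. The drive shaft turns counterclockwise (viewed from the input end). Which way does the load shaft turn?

counterclockwise

the drive shaft → shaft II: internal mesh, same direction → CCW.
shaft II → shaft III: driver → idler → idler → driven is 3 external meshes, 3 reversals → CW.
shaft III → the load shaft: external mesh, 1 reversal → CCW.
4 reversals in total — an even number — so the load shaft turns the same way as the drive shaft.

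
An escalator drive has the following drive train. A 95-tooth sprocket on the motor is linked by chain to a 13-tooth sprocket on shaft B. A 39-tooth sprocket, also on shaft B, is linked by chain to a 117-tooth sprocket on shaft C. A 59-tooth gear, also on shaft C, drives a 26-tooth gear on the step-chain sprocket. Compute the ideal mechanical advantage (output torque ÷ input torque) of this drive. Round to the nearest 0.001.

Each stage contributes driven/driver: chain 13/95 = 0.13684, chain 117/39 = 3, gear mesh 26/59 = 0.44068.
Overall: 0.13684 × 3 × 0.44068 = 0.18091.

0.181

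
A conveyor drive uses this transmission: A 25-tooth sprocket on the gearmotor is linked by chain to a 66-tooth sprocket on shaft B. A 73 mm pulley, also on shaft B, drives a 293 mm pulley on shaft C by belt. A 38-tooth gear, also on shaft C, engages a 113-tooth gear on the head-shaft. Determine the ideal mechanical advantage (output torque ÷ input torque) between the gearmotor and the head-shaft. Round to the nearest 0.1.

31.5

Each stage contributes driven/driver: chain 66/25 = 2.64, belt 293/73 = 4.0137, gear mesh 113/38 = 2.9737.
Overall: 2.64 × 4.0137 × 2.9737 = 31.51.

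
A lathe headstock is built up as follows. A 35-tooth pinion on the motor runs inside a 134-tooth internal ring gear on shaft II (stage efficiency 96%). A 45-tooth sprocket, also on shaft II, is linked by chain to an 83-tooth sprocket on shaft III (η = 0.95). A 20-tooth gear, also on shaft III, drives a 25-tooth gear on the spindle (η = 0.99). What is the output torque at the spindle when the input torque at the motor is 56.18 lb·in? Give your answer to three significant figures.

448 lb·in

After the internal gear (134/35): 56.18 × 3.8286 × 0.96 = 206.49 lb·in
After the chain (83/45): 206.49 × 1.8444 × 0.95 = 361.81 lb·in
After the gear mesh (25/20): 361.81 × 1.25 × 0.99 = 447.74 lb·in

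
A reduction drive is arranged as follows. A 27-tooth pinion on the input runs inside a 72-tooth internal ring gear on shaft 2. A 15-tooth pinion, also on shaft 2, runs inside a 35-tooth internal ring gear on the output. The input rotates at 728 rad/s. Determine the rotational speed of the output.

117 rad/s

the input → shaft 2 (internal gear, 72/27): 728 ÷ 2.6667 = 273 rad/s
shaft 2 → the output (internal gear, 35/15): 273 ÷ 2.3333 = 117 rad/s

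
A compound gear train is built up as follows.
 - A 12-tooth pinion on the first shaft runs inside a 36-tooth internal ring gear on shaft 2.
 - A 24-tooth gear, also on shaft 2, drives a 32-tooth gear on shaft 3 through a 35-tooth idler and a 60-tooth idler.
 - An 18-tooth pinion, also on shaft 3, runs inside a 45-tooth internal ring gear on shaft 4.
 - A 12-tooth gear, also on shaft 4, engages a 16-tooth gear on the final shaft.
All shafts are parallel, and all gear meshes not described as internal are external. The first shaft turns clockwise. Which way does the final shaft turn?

clockwise

the first shaft → shaft 2: internal mesh, same direction → CW.
shaft 2 → shaft 3: driver → idler → idler → driven is 3 external meshes, 3 reversals → CCW.
shaft 3 → shaft 4: internal mesh, same direction → CCW.
shaft 4 → the final shaft: external mesh, 1 reversal → CW.
4 reversals in total — an even number — so the final shaft turns the same way as the first shaft.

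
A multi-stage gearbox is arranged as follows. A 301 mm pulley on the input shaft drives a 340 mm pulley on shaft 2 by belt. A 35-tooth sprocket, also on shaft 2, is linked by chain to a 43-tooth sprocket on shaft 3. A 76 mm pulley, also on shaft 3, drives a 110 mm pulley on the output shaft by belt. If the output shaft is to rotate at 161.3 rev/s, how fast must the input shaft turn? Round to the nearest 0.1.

324.0 rev/s

Overall ratio R = 1.1296 × 1.2286 × 1.4474 = 2.0086.
Required input speed = output speed × R = 161.3 × 2.0086 = 323.99 rev/s.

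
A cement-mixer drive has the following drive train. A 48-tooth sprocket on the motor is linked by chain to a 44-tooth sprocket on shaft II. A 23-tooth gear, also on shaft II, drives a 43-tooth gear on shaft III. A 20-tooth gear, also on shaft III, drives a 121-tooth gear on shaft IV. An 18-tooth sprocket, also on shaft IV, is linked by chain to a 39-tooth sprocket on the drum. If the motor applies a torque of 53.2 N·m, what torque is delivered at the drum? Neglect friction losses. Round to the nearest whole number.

1195 N·m

chain 44/48 = 0.91667 → τ = 53.2·0.91667 = 48.767 N·m
gear mesh 43/23 = 1.8696 → τ = 48.767·1.8696 = 91.172 N·m
gear mesh 121/20 = 6.05 → τ = 91.172·6.05 = 551.59 N·m
chain 39/18 = 2.1667 → τ = 551.59·2.1667 = 1195.1 N·m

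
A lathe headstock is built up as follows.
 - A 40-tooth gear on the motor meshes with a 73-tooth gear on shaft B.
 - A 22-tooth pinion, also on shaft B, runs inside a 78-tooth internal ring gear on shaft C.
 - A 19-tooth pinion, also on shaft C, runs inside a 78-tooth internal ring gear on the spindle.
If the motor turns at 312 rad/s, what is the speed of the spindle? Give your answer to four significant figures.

11.75 rad/s

Gear mesh: ratio = 73/40 = 1.825, so shaft B turns at 312 / 1.825 = 170.96 rad/s.
Internal gear: ratio = 78/22 = 3.5455, so shaft C turns at 170.96 / 3.5455 = 48.219 rad/s.
Internal gear: ratio = 78/19 = 4.1053, so the spindle turns at 48.219 / 4.1053 = 11.746 rad/s.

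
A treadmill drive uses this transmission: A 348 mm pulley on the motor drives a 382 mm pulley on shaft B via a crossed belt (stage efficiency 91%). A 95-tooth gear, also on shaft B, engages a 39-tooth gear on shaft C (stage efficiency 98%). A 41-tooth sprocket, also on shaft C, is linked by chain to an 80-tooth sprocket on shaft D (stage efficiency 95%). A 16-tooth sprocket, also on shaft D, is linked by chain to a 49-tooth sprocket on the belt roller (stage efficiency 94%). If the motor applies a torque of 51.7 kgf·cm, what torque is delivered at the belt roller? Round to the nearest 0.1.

After the belt (382/348): 51.7 × 1.0977 × 0.91 = 51.644 kgf·cm
After the gear mesh (39/95): 51.644 × 0.41053 × 0.98 = 20.777 kgf·cm
After the chain (80/41): 20.777 × 1.9512 × 0.95 = 38.513 kgf·cm
After the chain (49/16): 38.513 × 3.0625 × 0.94 = 110.87 kgf·cm

110.9 kgf·cm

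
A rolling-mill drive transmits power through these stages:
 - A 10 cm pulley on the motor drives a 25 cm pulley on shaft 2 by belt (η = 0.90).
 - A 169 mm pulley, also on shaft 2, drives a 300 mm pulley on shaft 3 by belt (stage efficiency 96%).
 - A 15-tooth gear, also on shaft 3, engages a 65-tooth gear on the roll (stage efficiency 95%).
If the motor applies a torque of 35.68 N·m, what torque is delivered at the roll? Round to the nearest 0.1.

After the belt (25/10): 35.68 × 2.5 × 0.90 = 80.28 N·m
After the belt (300/169): 80.28 × 1.7751 × 0.96 = 136.81 N·m
After the gear mesh (65/15): 136.81 × 4.3333 × 0.95 = 563.2 N·m

563.2 N·m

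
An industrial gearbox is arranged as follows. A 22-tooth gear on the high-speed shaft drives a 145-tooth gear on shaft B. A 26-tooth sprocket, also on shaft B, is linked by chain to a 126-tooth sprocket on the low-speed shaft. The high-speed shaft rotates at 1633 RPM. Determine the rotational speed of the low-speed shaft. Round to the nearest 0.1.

51.1 RPM

gear mesh 145/22 = 6.5909 → 1633/6.5909 = 247.77 RPM
chain 126/26 = 4.8462 → 247.77/4.8462 = 51.126 RPM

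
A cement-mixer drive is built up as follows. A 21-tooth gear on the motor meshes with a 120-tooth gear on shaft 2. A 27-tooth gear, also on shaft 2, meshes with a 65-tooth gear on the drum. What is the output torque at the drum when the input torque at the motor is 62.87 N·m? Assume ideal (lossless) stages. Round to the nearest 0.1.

864.9 N·m

Gear mesh: ratio = 120/21 = 5.7143; torque at shaft 2 = 62.87 × 5.7143 = 359.26 N·m.
Gear mesh: ratio = 65/27 = 2.4074; torque at the drum = 359.26 × 2.4074 = 864.88 N·m.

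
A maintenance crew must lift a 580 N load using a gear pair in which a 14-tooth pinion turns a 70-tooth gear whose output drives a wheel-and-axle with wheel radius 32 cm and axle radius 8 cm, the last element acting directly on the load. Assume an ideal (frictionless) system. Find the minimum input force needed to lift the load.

29 N

Gear pair MA = 70/14 = 5.
Wheel-and-axle MA = R/r = 32/8 = 4.
Combined ideal MA = 5 × 4 = 20.
Effort = load / MA = 580 / 20 = 29 N.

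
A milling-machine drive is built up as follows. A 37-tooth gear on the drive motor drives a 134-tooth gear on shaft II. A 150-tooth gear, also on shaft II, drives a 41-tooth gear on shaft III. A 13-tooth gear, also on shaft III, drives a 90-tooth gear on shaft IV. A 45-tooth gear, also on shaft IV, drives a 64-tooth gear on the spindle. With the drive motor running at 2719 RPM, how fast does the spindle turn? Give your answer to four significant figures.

the drive motor → shaft II (gear mesh, 134/37): 2719 ÷ 3.6216 = 750.77 RPM
shaft II → shaft III (gear mesh, 41/150): 750.77 ÷ 0.27333 = 2746.7 RPM
shaft III → shaft IV (gear mesh, 90/13): 2746.7 ÷ 6.9231 = 396.75 RPM
shaft IV → the spindle (gear mesh, 64/45): 396.75 ÷ 1.4222 = 278.96 RPM

279.0 RPM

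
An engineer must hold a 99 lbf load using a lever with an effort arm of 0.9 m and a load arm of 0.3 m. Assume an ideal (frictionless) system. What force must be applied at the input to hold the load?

33 lbf

Lever MA = effort arm / load arm = 0.9/0.3 = 3.
Effort = load / MA = 99 / 3 = 33 lbf.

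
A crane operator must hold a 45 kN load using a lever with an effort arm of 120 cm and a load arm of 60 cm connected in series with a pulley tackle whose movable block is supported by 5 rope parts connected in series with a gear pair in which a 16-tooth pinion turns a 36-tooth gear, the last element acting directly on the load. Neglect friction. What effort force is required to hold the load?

Lever MA = effort arm / load arm = 120/60 = 2.
Block-and-tackle MA = number of supporting rope parts = 5.
Gear pair MA = 36/16 = 2.25.
Combined ideal MA = 2 × 5 × 2.25 = 22.5.
Effort = load / MA = 45 / 22.5 = 2 kN.

2 kN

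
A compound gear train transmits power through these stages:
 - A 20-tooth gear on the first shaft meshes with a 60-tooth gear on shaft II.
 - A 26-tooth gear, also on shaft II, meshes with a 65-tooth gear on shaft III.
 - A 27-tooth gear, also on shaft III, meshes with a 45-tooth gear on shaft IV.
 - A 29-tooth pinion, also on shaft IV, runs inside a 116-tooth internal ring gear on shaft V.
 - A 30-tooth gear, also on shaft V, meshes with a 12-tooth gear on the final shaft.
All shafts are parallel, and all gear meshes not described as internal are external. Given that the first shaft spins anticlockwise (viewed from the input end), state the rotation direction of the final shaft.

the first shaft → shaft II: external mesh, 1 reversal → CW.
shaft II → shaft III: external mesh, 1 reversal → CCW.
shaft III → shaft IV: external mesh, 1 reversal → CW.
shaft IV → shaft V: internal mesh, same direction → CW.
shaft V → the final shaft: external mesh, 1 reversal → CCW.
4 reversals in total — an even number — so the final shaft turns the same way as the first shaft.

anticlockwise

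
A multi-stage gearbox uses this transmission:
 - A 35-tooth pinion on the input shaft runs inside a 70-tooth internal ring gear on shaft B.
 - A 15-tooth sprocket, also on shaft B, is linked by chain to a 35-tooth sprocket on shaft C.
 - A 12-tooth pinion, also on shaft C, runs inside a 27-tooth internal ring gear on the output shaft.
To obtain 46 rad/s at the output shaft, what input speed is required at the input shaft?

Overall ratio R = 2 × 2.3333 × 2.25 = 10.5.
Required input speed = output speed × R = 46 × 10.5 = 483 rad/s.

483 rad/s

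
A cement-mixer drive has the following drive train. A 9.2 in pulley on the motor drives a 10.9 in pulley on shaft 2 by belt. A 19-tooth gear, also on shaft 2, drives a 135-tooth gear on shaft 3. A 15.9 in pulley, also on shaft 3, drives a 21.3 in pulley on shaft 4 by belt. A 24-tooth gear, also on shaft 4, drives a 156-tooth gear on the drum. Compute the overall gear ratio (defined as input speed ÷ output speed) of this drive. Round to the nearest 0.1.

Each stage contributes driven/driver: belt 10.9/9.2 = 1.1848, gear mesh 135/19 = 7.1053, belt 21.3/15.9 = 1.3396, gear mesh 156/24 = 6.5.
Overall: 1.1848 × 7.1053 × 1.3396 × 6.5 = 73.302.

73.3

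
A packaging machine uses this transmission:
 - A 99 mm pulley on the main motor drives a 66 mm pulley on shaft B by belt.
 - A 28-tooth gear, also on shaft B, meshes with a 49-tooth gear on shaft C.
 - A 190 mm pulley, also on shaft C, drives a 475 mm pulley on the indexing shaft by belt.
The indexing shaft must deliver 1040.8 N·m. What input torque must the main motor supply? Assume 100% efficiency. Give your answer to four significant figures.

Overall ratio R = 0.66667 × 1.75 × 2.5 = 2.9167.
Input torque = output torque / R = 1040.8 / 2.9167 = 356.85 N·m.

356.8 N·m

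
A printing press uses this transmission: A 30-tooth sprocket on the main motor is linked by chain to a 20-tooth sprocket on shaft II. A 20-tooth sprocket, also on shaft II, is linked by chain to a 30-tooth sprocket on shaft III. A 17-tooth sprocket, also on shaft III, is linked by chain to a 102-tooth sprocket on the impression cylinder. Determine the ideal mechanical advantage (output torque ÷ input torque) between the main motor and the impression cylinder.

Each stage contributes driven/driver: chain 20/30 = 0.66667, chain 30/20 = 1.5, chain 102/17 = 6.
Overall: 0.66667 × 1.5 × 6 = 6.

6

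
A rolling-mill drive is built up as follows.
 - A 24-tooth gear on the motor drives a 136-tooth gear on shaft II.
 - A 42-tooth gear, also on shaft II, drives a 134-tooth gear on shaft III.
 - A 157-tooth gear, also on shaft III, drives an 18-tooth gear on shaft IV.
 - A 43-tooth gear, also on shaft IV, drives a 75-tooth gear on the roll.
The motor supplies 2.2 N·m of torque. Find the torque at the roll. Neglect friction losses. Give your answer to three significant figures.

7.95 N·m

gear mesh 136/24 = 5.6667 → τ = 2.2·5.6667 = 12.467 N·m
gear mesh 134/42 = 3.1905 → τ = 12.467·3.1905 = 39.775 N·m
gear mesh 18/157 = 0.11465 → τ = 39.775·0.11465 = 4.5601 N·m
gear mesh 75/43 = 1.7442 → τ = 4.5601·1.7442 = 7.9537 N·m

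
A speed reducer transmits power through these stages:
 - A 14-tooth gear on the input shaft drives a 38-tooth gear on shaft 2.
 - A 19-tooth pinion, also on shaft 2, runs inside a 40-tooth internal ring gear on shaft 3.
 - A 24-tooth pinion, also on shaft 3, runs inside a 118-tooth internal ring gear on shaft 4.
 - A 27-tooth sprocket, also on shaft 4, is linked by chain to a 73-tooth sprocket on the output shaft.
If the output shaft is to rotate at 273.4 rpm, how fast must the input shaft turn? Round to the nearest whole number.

Overall ratio R = 2.7143 × 2.1053 × 4.9167 × 2.7037 = 75.961.
Required input speed = output speed × R = 273.4 × 75.961 = 20768 rpm.

20768 rpm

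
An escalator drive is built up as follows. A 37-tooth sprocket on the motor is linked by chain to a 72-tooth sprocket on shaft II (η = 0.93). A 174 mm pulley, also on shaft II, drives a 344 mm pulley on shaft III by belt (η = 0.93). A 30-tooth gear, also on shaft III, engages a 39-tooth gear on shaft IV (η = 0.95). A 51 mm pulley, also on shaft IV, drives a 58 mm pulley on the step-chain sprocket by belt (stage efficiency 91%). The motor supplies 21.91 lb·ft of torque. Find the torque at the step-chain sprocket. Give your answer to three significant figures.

chain 72/37 = 1.9459 → τ = 21.91·1.9459·0.93 = 39.651 lb·ft
belt 344/174 = 1.977 → τ = 39.651·1.977·0.93 = 72.903 lb·ft
gear mesh 39/30 = 1.3 → τ = 72.903·1.3·0.95 = 90.036 lb·ft
belt 58/51 = 1.1373 → τ = 90.036·1.1373·0.91 = 93.178 lb·ft

93.2 lb·ft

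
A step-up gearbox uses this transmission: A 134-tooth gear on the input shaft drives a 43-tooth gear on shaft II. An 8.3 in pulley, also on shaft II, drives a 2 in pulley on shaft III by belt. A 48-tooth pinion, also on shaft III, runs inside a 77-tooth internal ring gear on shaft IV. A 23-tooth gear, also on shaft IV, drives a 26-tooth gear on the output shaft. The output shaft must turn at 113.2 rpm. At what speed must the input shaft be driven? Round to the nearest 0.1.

Overall ratio R = 0.3209 × 0.24096 × 1.6042 × 1.1304 = 0.14022.
Required input speed = output speed × R = 113.2 × 0.14022 = 15.873 rpm.

15.9 rpm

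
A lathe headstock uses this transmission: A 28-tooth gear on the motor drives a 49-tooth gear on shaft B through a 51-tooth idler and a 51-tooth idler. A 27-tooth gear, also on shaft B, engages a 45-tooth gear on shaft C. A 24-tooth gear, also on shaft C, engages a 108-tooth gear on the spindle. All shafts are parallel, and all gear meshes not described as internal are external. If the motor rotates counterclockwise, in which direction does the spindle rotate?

the motor → shaft B: driver → idler → idler → driven is 3 external meshes, 3 reversals → CW.
shaft B → shaft C: external mesh, 1 reversal → CCW.
shaft C → the spindle: external mesh, 1 reversal → CW.
5 reversals in total — an odd number — so the spindle turns opposite to the motor.

clockwise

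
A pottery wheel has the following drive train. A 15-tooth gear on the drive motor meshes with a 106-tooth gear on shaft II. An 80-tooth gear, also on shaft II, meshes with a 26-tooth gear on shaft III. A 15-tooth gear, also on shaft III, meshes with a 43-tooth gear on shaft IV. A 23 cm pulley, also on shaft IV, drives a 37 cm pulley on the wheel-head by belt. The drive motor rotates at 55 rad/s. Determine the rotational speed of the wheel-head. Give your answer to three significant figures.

5.19 rad/s

Gear mesh: ratio = 106/15 = 7.0667, so shaft II turns at 55 / 7.0667 = 7.783 rad/s.
Gear mesh: ratio = 26/80 = 0.325, so shaft III turns at 7.783 / 0.325 = 23.948 rad/s.
Gear mesh: ratio = 43/15 = 2.8667, so shaft IV turns at 23.948 / 2.8667 = 8.3539 rad/s.
Belt: ratio = 37/23 = 1.6087, so the wheel-head turns at 8.3539 / 1.6087 = 5.1929 rad/s.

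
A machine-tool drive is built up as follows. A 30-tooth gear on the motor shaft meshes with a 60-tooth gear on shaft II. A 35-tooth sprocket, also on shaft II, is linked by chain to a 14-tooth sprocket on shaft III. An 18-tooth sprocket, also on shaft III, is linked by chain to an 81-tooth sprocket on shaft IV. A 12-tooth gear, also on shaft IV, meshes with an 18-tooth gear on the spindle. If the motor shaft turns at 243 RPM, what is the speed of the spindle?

Gear mesh: ratio = 60/30 = 2, so shaft II turns at 243 / 2 = 121.5 RPM.
Chain: ratio = 14/35 = 0.4, so shaft III turns at 121.5 / 0.4 = 303.75 RPM.
Chain: ratio = 81/18 = 4.5, so shaft IV turns at 303.75 / 4.5 = 67.5 RPM.
Gear mesh: ratio = 18/12 = 1.5, so the spindle turns at 67.5 / 1.5 = 45 RPM.

45 RPM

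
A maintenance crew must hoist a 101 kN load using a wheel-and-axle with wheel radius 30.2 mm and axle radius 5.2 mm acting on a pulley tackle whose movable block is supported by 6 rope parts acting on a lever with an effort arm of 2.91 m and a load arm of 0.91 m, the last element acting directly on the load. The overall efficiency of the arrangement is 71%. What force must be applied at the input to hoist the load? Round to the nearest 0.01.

Wheel-and-axle MA = R/r = 30.2/5.2 = 5.8077.
Block-and-tackle MA = number of supporting rope parts = 6.
Lever MA = effort arm / load arm = 2.91/0.91 = 3.1978.
Combined ideal MA = 5.8077 × 6 × 3.1978 = 111.43.
Actual MA = 111.43 × 0.71 = 79.116.
Effort = load / actual MA = 101 / 79.116 = 1.2766 kN.

1.28 kN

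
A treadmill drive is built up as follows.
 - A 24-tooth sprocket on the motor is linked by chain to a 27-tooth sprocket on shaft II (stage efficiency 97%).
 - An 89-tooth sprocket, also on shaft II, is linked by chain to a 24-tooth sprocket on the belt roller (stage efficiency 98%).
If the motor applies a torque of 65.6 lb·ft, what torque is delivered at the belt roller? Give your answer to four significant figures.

After the chain (27/24): 65.6 × 1.125 × 0.97 = 71.586 lb·ft
After the chain (24/89): 71.586 × 0.26966 × 0.98 = 18.918 lb·ft

18.92 lb·ft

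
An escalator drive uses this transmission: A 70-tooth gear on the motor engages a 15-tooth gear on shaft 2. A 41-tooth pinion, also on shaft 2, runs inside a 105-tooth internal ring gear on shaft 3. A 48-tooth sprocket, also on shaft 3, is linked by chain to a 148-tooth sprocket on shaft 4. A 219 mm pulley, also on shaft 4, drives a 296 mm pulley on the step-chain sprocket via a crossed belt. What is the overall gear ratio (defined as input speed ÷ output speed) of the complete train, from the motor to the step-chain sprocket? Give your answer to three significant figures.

Each stage contributes driven/driver: gear mesh 15/70 = 0.21429, internal gear 105/41 = 2.561, chain 148/48 = 3.0833, belt 296/219 = 1.3516.
Overall: 0.21429 × 2.561 × 3.0833 × 1.3516 = 2.287.

2.29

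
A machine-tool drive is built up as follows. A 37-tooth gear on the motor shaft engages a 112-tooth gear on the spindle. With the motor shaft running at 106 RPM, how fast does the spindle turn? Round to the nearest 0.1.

35.0 RPM

gear mesh 112/37 = 3.027 → 106/3.027 = 35.018 RPM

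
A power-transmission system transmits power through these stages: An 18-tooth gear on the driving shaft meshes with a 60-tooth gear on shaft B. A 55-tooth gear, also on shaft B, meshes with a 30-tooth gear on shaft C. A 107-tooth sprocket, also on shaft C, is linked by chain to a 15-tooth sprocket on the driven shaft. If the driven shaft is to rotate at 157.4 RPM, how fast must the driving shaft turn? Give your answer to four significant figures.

Overall ratio R = 3.3333 × 0.54545 × 0.14019 = 0.25489.
Required input speed = output speed × R = 157.4 × 0.25489 = 40.119 RPM.

40.12 RPM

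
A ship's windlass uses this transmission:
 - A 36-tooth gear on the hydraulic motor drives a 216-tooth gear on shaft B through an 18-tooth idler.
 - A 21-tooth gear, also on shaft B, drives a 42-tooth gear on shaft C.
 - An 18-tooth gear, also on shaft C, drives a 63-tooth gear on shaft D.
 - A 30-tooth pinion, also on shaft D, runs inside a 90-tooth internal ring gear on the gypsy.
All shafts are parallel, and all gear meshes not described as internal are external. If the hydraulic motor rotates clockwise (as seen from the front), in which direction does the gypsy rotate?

clockwise

the hydraulic motor → shaft B: driver → idler → driven is 2 external meshes, 2 reversals → CW.
shaft B → shaft C: external mesh, 1 reversal → CCW.
shaft C → shaft D: external mesh, 1 reversal → CW.
shaft D → the gypsy: internal mesh, same direction → CW.
4 reversals in total — an even number — so the gypsy turns the same way as the hydraulic motor.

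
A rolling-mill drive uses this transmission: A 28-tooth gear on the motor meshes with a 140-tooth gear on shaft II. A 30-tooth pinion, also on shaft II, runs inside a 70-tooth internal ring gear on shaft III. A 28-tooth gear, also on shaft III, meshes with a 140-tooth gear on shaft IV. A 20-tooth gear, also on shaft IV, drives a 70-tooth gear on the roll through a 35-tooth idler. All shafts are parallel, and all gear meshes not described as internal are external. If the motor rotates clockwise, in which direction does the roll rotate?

the motor → shaft II: external mesh, 1 reversal → CCW.
shaft II → shaft III: internal mesh, same direction → CCW.
shaft III → shaft IV: external mesh, 1 reversal → CW.
shaft IV → the roll: driver → idler → driven is 2 external meshes, 2 reversals → CW.
4 reversals in total — an even number — so the roll turns the same way as the motor.

clockwise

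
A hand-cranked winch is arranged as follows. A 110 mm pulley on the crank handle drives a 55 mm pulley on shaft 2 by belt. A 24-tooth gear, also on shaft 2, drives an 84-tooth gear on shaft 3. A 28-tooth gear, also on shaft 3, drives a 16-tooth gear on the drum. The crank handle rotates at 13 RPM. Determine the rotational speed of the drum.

the crank handle → shaft 2 (belt, 55/110): 13 ÷ 0.5 = 26 RPM
shaft 2 → shaft 3 (gear mesh, 84/24): 26 ÷ 3.5 = 7.4286 RPM
shaft 3 → the drum (gear mesh, 16/28): 7.4286 ÷ 0.57143 = 13 RPM

13 RPM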